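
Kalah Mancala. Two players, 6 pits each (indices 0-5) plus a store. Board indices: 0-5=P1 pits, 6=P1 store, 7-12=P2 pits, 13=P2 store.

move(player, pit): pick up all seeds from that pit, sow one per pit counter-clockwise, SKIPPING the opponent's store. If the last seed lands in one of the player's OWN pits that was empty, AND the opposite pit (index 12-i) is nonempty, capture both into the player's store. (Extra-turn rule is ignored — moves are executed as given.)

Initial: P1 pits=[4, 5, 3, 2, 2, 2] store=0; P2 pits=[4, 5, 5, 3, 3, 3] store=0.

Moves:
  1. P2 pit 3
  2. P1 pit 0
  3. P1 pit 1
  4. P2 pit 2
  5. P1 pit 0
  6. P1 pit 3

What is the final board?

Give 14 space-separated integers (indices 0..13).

Answer: 0 0 5 0 5 4 8 6 5 0 1 0 5 2

Derivation:
Move 1: P2 pit3 -> P1=[4,5,3,2,2,2](0) P2=[4,5,5,0,4,4](1)
Move 2: P1 pit0 -> P1=[0,6,4,3,3,2](0) P2=[4,5,5,0,4,4](1)
Move 3: P1 pit1 -> P1=[0,0,5,4,4,3](1) P2=[5,5,5,0,4,4](1)
Move 4: P2 pit2 -> P1=[1,0,5,4,4,3](1) P2=[5,5,0,1,5,5](2)
Move 5: P1 pit0 -> P1=[0,0,5,4,4,3](7) P2=[5,5,0,1,0,5](2)
Move 6: P1 pit3 -> P1=[0,0,5,0,5,4](8) P2=[6,5,0,1,0,5](2)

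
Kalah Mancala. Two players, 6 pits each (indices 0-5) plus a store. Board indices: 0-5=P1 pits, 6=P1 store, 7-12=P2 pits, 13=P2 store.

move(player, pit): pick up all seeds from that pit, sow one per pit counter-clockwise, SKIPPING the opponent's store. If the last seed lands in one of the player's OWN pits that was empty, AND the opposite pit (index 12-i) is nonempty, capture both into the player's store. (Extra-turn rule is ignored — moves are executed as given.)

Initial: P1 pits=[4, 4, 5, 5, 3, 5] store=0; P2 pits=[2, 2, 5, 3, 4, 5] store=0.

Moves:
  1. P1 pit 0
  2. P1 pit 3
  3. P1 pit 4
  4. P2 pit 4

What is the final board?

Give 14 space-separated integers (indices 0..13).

Answer: 1 6 6 0 0 7 2 4 4 7 3 0 6 1

Derivation:
Move 1: P1 pit0 -> P1=[0,5,6,6,4,5](0) P2=[2,2,5,3,4,5](0)
Move 2: P1 pit3 -> P1=[0,5,6,0,5,6](1) P2=[3,3,6,3,4,5](0)
Move 3: P1 pit4 -> P1=[0,5,6,0,0,7](2) P2=[4,4,7,3,4,5](0)
Move 4: P2 pit4 -> P1=[1,6,6,0,0,7](2) P2=[4,4,7,3,0,6](1)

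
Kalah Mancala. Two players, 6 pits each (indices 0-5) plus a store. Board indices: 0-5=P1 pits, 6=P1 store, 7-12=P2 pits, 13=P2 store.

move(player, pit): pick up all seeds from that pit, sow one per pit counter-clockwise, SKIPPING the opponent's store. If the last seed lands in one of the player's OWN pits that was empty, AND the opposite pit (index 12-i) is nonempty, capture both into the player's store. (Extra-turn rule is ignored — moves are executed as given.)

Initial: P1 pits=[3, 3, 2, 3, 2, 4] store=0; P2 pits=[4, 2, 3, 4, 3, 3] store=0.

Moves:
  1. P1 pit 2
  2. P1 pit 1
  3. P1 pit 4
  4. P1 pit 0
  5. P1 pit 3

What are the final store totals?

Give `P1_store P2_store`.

Answer: 2 0

Derivation:
Move 1: P1 pit2 -> P1=[3,3,0,4,3,4](0) P2=[4,2,3,4,3,3](0)
Move 2: P1 pit1 -> P1=[3,0,1,5,4,4](0) P2=[4,2,3,4,3,3](0)
Move 3: P1 pit4 -> P1=[3,0,1,5,0,5](1) P2=[5,3,3,4,3,3](0)
Move 4: P1 pit0 -> P1=[0,1,2,6,0,5](1) P2=[5,3,3,4,3,3](0)
Move 5: P1 pit3 -> P1=[0,1,2,0,1,6](2) P2=[6,4,4,4,3,3](0)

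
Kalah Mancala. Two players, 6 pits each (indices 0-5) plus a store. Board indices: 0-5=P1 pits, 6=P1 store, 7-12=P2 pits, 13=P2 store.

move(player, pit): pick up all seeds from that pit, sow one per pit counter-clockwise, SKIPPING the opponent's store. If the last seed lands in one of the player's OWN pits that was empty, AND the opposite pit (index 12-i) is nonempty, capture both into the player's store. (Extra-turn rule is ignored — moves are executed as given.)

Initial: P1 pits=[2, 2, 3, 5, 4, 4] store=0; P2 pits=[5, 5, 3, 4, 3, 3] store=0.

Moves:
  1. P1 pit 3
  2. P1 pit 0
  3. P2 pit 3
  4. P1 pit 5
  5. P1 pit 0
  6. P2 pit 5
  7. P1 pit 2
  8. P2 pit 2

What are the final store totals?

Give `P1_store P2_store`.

Move 1: P1 pit3 -> P1=[2,2,3,0,5,5](1) P2=[6,6,3,4,3,3](0)
Move 2: P1 pit0 -> P1=[0,3,4,0,5,5](1) P2=[6,6,3,4,3,3](0)
Move 3: P2 pit3 -> P1=[1,3,4,0,5,5](1) P2=[6,6,3,0,4,4](1)
Move 4: P1 pit5 -> P1=[1,3,4,0,5,0](2) P2=[7,7,4,1,4,4](1)
Move 5: P1 pit0 -> P1=[0,4,4,0,5,0](2) P2=[7,7,4,1,4,4](1)
Move 6: P2 pit5 -> P1=[1,5,5,0,5,0](2) P2=[7,7,4,1,4,0](2)
Move 7: P1 pit2 -> P1=[1,5,0,1,6,1](3) P2=[8,7,4,1,4,0](2)
Move 8: P2 pit2 -> P1=[1,5,0,1,6,1](3) P2=[8,7,0,2,5,1](3)

Answer: 3 3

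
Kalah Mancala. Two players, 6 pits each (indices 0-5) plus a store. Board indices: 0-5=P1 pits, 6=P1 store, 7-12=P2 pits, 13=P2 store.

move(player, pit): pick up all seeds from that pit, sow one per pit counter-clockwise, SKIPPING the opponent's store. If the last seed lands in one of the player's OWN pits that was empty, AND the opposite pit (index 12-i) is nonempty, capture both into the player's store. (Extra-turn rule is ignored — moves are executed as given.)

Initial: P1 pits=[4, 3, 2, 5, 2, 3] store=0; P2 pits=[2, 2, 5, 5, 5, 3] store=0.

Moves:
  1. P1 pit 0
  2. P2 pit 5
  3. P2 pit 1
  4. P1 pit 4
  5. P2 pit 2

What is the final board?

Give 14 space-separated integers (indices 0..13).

Move 1: P1 pit0 -> P1=[0,4,3,6,3,3](0) P2=[2,2,5,5,5,3](0)
Move 2: P2 pit5 -> P1=[1,5,3,6,3,3](0) P2=[2,2,5,5,5,0](1)
Move 3: P2 pit1 -> P1=[1,5,3,6,3,3](0) P2=[2,0,6,6,5,0](1)
Move 4: P1 pit4 -> P1=[1,5,3,6,0,4](1) P2=[3,0,6,6,5,0](1)
Move 5: P2 pit2 -> P1=[2,6,3,6,0,4](1) P2=[3,0,0,7,6,1](2)

Answer: 2 6 3 6 0 4 1 3 0 0 7 6 1 2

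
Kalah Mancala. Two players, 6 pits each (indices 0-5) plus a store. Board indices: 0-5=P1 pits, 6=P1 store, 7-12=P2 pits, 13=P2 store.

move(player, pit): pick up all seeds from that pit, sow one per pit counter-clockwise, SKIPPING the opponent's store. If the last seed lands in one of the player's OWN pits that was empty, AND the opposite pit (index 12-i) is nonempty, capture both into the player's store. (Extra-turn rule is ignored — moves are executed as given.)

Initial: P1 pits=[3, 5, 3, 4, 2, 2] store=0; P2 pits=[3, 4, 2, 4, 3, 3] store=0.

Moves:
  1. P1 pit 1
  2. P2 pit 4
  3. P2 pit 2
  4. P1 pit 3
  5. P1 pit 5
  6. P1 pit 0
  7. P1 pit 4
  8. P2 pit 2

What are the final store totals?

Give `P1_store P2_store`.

Move 1: P1 pit1 -> P1=[3,0,4,5,3,3](1) P2=[3,4,2,4,3,3](0)
Move 2: P2 pit4 -> P1=[4,0,4,5,3,3](1) P2=[3,4,2,4,0,4](1)
Move 3: P2 pit2 -> P1=[4,0,4,5,3,3](1) P2=[3,4,0,5,1,4](1)
Move 4: P1 pit3 -> P1=[4,0,4,0,4,4](2) P2=[4,5,0,5,1,4](1)
Move 5: P1 pit5 -> P1=[4,0,4,0,4,0](3) P2=[5,6,1,5,1,4](1)
Move 6: P1 pit0 -> P1=[0,1,5,1,5,0](3) P2=[5,6,1,5,1,4](1)
Move 7: P1 pit4 -> P1=[0,1,5,1,0,1](4) P2=[6,7,2,5,1,4](1)
Move 8: P2 pit2 -> P1=[0,1,5,1,0,1](4) P2=[6,7,0,6,2,4](1)

Answer: 4 1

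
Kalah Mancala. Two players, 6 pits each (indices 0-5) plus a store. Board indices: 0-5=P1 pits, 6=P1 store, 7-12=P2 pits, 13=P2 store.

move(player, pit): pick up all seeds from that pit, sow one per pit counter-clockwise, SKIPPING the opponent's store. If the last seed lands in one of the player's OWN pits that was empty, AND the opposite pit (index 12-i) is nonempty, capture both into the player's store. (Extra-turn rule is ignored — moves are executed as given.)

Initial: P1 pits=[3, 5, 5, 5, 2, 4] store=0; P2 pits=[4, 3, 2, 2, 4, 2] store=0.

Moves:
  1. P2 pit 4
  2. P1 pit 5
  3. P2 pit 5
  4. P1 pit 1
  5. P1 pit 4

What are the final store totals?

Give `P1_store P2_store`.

Answer: 3 2

Derivation:
Move 1: P2 pit4 -> P1=[4,6,5,5,2,4](0) P2=[4,3,2,2,0,3](1)
Move 2: P1 pit5 -> P1=[4,6,5,5,2,0](1) P2=[5,4,3,2,0,3](1)
Move 3: P2 pit5 -> P1=[5,7,5,5,2,0](1) P2=[5,4,3,2,0,0](2)
Move 4: P1 pit1 -> P1=[5,0,6,6,3,1](2) P2=[6,5,3,2,0,0](2)
Move 5: P1 pit4 -> P1=[5,0,6,6,0,2](3) P2=[7,5,3,2,0,0](2)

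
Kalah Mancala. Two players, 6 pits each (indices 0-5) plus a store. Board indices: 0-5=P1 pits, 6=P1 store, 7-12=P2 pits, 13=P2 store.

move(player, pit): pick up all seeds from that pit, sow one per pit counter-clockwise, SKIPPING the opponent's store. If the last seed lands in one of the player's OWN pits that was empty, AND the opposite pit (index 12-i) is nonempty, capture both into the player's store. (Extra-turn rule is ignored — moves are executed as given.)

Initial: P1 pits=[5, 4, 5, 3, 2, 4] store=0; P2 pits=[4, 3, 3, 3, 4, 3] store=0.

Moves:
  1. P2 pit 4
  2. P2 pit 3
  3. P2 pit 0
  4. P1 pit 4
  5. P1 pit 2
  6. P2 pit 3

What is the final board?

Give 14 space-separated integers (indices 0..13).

Answer: 6 5 0 4 1 6 2 1 4 4 0 3 5 2

Derivation:
Move 1: P2 pit4 -> P1=[6,5,5,3,2,4](0) P2=[4,3,3,3,0,4](1)
Move 2: P2 pit3 -> P1=[6,5,5,3,2,4](0) P2=[4,3,3,0,1,5](2)
Move 3: P2 pit0 -> P1=[6,5,5,3,2,4](0) P2=[0,4,4,1,2,5](2)
Move 4: P1 pit4 -> P1=[6,5,5,3,0,5](1) P2=[0,4,4,1,2,5](2)
Move 5: P1 pit2 -> P1=[6,5,0,4,1,6](2) P2=[1,4,4,1,2,5](2)
Move 6: P2 pit3 -> P1=[6,5,0,4,1,6](2) P2=[1,4,4,0,3,5](2)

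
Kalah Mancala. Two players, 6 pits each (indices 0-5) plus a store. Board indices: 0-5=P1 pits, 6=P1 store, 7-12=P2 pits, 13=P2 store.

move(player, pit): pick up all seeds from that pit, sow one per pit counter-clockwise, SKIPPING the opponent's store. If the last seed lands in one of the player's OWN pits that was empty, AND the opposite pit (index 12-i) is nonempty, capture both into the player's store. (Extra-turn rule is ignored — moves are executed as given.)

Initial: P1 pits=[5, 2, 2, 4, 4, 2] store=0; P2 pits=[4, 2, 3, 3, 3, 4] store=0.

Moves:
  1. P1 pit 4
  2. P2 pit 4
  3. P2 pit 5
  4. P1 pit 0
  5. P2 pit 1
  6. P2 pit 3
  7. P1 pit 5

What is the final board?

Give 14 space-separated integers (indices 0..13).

Move 1: P1 pit4 -> P1=[5,2,2,4,0,3](1) P2=[5,3,3,3,3,4](0)
Move 2: P2 pit4 -> P1=[6,2,2,4,0,3](1) P2=[5,3,3,3,0,5](1)
Move 3: P2 pit5 -> P1=[7,3,3,5,0,3](1) P2=[5,3,3,3,0,0](2)
Move 4: P1 pit0 -> P1=[0,4,4,6,1,4](2) P2=[6,3,3,3,0,0](2)
Move 5: P2 pit1 -> P1=[0,0,4,6,1,4](2) P2=[6,0,4,4,0,0](7)
Move 6: P2 pit3 -> P1=[1,0,4,6,1,4](2) P2=[6,0,4,0,1,1](8)
Move 7: P1 pit5 -> P1=[1,0,4,6,1,0](3) P2=[7,1,5,0,1,1](8)

Answer: 1 0 4 6 1 0 3 7 1 5 0 1 1 8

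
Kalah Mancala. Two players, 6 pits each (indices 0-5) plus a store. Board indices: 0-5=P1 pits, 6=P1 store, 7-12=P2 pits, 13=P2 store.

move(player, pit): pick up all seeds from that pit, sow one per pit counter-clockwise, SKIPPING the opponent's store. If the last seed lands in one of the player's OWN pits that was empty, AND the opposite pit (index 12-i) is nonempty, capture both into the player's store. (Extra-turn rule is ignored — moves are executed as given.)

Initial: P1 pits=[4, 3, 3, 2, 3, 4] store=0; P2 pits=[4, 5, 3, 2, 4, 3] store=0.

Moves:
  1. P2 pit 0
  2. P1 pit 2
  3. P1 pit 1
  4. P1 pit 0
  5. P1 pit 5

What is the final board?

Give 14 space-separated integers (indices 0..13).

Answer: 0 1 2 5 6 0 1 1 7 5 4 5 3 0

Derivation:
Move 1: P2 pit0 -> P1=[4,3,3,2,3,4](0) P2=[0,6,4,3,5,3](0)
Move 2: P1 pit2 -> P1=[4,3,0,3,4,5](0) P2=[0,6,4,3,5,3](0)
Move 3: P1 pit1 -> P1=[4,0,1,4,5,5](0) P2=[0,6,4,3,5,3](0)
Move 4: P1 pit0 -> P1=[0,1,2,5,6,5](0) P2=[0,6,4,3,5,3](0)
Move 5: P1 pit5 -> P1=[0,1,2,5,6,0](1) P2=[1,7,5,4,5,3](0)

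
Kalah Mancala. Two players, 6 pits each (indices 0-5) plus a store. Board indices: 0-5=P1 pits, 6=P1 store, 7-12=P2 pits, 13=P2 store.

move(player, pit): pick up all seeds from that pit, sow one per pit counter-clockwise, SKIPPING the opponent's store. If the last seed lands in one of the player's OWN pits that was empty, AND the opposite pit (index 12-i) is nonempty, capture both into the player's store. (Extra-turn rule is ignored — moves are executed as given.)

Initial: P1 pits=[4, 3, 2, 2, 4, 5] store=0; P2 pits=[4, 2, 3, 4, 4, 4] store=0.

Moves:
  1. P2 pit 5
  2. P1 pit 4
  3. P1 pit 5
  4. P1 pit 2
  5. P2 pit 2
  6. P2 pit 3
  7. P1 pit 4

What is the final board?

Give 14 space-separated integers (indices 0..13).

Answer: 6 5 1 3 0 1 9 0 4 0 0 7 2 3

Derivation:
Move 1: P2 pit5 -> P1=[5,4,3,2,4,5](0) P2=[4,2,3,4,4,0](1)
Move 2: P1 pit4 -> P1=[5,4,3,2,0,6](1) P2=[5,3,3,4,4,0](1)
Move 3: P1 pit5 -> P1=[5,4,3,2,0,0](2) P2=[6,4,4,5,5,0](1)
Move 4: P1 pit2 -> P1=[5,4,0,3,1,0](9) P2=[0,4,4,5,5,0](1)
Move 5: P2 pit2 -> P1=[5,4,0,3,1,0](9) P2=[0,4,0,6,6,1](2)
Move 6: P2 pit3 -> P1=[6,5,1,3,1,0](9) P2=[0,4,0,0,7,2](3)
Move 7: P1 pit4 -> P1=[6,5,1,3,0,1](9) P2=[0,4,0,0,7,2](3)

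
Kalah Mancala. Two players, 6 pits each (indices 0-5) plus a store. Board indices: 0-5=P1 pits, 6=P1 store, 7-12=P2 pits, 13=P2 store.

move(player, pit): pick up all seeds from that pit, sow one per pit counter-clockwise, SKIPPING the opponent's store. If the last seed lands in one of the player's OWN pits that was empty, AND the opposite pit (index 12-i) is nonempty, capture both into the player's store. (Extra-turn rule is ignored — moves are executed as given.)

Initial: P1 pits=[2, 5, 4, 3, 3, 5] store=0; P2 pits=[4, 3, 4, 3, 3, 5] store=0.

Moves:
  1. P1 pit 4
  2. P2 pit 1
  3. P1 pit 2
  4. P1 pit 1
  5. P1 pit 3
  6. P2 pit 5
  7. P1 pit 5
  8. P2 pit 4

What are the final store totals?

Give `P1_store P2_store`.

Move 1: P1 pit4 -> P1=[2,5,4,3,0,6](1) P2=[5,3,4,3,3,5](0)
Move 2: P2 pit1 -> P1=[2,5,4,3,0,6](1) P2=[5,0,5,4,4,5](0)
Move 3: P1 pit2 -> P1=[2,5,0,4,1,7](2) P2=[5,0,5,4,4,5](0)
Move 4: P1 pit1 -> P1=[2,0,1,5,2,8](3) P2=[5,0,5,4,4,5](0)
Move 5: P1 pit3 -> P1=[2,0,1,0,3,9](4) P2=[6,1,5,4,4,5](0)
Move 6: P2 pit5 -> P1=[3,1,2,1,3,9](4) P2=[6,1,5,4,4,0](1)
Move 7: P1 pit5 -> P1=[4,2,2,1,3,0](5) P2=[7,2,6,5,5,1](1)
Move 8: P2 pit4 -> P1=[5,3,3,1,3,0](5) P2=[7,2,6,5,0,2](2)

Answer: 5 2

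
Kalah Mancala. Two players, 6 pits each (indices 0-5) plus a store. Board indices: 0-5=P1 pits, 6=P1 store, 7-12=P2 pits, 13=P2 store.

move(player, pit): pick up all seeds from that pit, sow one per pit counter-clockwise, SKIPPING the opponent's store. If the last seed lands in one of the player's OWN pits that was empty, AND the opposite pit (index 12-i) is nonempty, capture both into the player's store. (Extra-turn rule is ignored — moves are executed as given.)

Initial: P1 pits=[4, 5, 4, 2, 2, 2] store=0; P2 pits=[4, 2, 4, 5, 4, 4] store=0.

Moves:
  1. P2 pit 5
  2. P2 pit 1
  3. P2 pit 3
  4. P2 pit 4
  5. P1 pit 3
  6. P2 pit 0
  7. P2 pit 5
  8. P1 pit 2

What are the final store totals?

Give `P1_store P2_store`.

Move 1: P2 pit5 -> P1=[5,6,5,2,2,2](0) P2=[4,2,4,5,4,0](1)
Move 2: P2 pit1 -> P1=[5,6,5,2,2,2](0) P2=[4,0,5,6,4,0](1)
Move 3: P2 pit3 -> P1=[6,7,6,2,2,2](0) P2=[4,0,5,0,5,1](2)
Move 4: P2 pit4 -> P1=[7,8,7,2,2,2](0) P2=[4,0,5,0,0,2](3)
Move 5: P1 pit3 -> P1=[7,8,7,0,3,3](0) P2=[4,0,5,0,0,2](3)
Move 6: P2 pit0 -> P1=[7,0,7,0,3,3](0) P2=[0,1,6,1,0,2](12)
Move 7: P2 pit5 -> P1=[8,0,7,0,3,3](0) P2=[0,1,6,1,0,0](13)
Move 8: P1 pit2 -> P1=[8,0,0,1,4,4](1) P2=[1,2,7,1,0,0](13)

Answer: 1 13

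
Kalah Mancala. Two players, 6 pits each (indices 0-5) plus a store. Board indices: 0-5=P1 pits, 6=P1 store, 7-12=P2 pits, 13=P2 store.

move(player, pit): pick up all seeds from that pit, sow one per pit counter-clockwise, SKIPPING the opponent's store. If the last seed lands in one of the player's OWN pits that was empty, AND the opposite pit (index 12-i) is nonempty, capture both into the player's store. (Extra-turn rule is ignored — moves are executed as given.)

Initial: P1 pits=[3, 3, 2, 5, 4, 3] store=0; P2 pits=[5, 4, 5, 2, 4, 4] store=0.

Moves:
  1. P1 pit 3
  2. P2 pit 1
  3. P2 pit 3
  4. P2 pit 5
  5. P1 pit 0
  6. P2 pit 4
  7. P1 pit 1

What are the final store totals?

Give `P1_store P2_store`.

Move 1: P1 pit3 -> P1=[3,3,2,0,5,4](1) P2=[6,5,5,2,4,4](0)
Move 2: P2 pit1 -> P1=[3,3,2,0,5,4](1) P2=[6,0,6,3,5,5](1)
Move 3: P2 pit3 -> P1=[3,3,2,0,5,4](1) P2=[6,0,6,0,6,6](2)
Move 4: P2 pit5 -> P1=[4,4,3,1,6,4](1) P2=[6,0,6,0,6,0](3)
Move 5: P1 pit0 -> P1=[0,5,4,2,7,4](1) P2=[6,0,6,0,6,0](3)
Move 6: P2 pit4 -> P1=[1,6,5,3,7,4](1) P2=[6,0,6,0,0,1](4)
Move 7: P1 pit1 -> P1=[1,0,6,4,8,5](2) P2=[7,0,6,0,0,1](4)

Answer: 2 4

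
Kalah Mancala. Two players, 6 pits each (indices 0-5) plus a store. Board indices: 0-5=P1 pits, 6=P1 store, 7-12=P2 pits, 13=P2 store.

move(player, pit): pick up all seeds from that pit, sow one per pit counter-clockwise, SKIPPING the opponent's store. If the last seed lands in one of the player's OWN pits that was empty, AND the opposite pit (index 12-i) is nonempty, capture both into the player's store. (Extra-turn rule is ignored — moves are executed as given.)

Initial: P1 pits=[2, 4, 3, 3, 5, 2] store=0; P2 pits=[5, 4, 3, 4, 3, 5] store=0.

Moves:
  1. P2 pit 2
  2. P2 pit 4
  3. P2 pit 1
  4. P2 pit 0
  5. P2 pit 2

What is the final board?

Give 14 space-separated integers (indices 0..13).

Answer: 3 5 3 3 5 2 0 0 1 0 8 3 9 1

Derivation:
Move 1: P2 pit2 -> P1=[2,4,3,3,5,2](0) P2=[5,4,0,5,4,6](0)
Move 2: P2 pit4 -> P1=[3,5,3,3,5,2](0) P2=[5,4,0,5,0,7](1)
Move 3: P2 pit1 -> P1=[3,5,3,3,5,2](0) P2=[5,0,1,6,1,8](1)
Move 4: P2 pit0 -> P1=[3,5,3,3,5,2](0) P2=[0,1,2,7,2,9](1)
Move 5: P2 pit2 -> P1=[3,5,3,3,5,2](0) P2=[0,1,0,8,3,9](1)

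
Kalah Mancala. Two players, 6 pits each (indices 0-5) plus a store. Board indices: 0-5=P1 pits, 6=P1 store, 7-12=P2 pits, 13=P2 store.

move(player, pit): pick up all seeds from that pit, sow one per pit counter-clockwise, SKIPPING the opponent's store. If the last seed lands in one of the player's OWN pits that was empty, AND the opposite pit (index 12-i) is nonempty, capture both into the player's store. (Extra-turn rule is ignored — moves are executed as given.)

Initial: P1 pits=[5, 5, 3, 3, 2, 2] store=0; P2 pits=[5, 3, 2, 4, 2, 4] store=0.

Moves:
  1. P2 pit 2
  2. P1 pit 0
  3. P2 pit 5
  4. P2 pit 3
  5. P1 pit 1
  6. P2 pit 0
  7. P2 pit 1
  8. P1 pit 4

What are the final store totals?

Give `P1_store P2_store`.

Answer: 2 4

Derivation:
Move 1: P2 pit2 -> P1=[5,5,3,3,2,2](0) P2=[5,3,0,5,3,4](0)
Move 2: P1 pit0 -> P1=[0,6,4,4,3,3](0) P2=[5,3,0,5,3,4](0)
Move 3: P2 pit5 -> P1=[1,7,5,4,3,3](0) P2=[5,3,0,5,3,0](1)
Move 4: P2 pit3 -> P1=[2,8,5,4,3,3](0) P2=[5,3,0,0,4,1](2)
Move 5: P1 pit1 -> P1=[2,0,6,5,4,4](1) P2=[6,4,1,0,4,1](2)
Move 6: P2 pit0 -> P1=[2,0,6,5,4,4](1) P2=[0,5,2,1,5,2](3)
Move 7: P2 pit1 -> P1=[2,0,6,5,4,4](1) P2=[0,0,3,2,6,3](4)
Move 8: P1 pit4 -> P1=[2,0,6,5,0,5](2) P2=[1,1,3,2,6,3](4)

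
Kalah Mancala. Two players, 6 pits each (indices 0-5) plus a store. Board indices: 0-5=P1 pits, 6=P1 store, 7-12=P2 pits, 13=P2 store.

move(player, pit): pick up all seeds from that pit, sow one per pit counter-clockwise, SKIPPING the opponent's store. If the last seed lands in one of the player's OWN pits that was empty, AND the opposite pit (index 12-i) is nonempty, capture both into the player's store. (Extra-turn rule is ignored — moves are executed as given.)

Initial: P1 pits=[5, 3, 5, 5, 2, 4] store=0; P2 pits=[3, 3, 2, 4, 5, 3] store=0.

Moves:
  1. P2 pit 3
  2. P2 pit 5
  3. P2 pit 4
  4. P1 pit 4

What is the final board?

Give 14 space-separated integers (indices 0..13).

Move 1: P2 pit3 -> P1=[6,3,5,5,2,4](0) P2=[3,3,2,0,6,4](1)
Move 2: P2 pit5 -> P1=[7,4,6,5,2,4](0) P2=[3,3,2,0,6,0](2)
Move 3: P2 pit4 -> P1=[8,5,7,6,2,4](0) P2=[3,3,2,0,0,1](3)
Move 4: P1 pit4 -> P1=[8,5,7,6,0,5](1) P2=[3,3,2,0,0,1](3)

Answer: 8 5 7 6 0 5 1 3 3 2 0 0 1 3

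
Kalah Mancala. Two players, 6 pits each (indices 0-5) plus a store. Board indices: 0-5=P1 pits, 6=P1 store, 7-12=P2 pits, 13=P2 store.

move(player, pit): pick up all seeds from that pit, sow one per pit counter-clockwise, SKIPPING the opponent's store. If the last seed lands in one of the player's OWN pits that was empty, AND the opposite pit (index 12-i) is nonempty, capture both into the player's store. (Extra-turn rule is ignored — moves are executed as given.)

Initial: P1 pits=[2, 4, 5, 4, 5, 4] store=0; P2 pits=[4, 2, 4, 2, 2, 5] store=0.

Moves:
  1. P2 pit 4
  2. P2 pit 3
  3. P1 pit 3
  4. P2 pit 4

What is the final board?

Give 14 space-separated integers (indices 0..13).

Move 1: P2 pit4 -> P1=[2,4,5,4,5,4](0) P2=[4,2,4,2,0,6](1)
Move 2: P2 pit3 -> P1=[2,4,5,4,5,4](0) P2=[4,2,4,0,1,7](1)
Move 3: P1 pit3 -> P1=[2,4,5,0,6,5](1) P2=[5,2,4,0,1,7](1)
Move 4: P2 pit4 -> P1=[2,4,5,0,6,5](1) P2=[5,2,4,0,0,8](1)

Answer: 2 4 5 0 6 5 1 5 2 4 0 0 8 1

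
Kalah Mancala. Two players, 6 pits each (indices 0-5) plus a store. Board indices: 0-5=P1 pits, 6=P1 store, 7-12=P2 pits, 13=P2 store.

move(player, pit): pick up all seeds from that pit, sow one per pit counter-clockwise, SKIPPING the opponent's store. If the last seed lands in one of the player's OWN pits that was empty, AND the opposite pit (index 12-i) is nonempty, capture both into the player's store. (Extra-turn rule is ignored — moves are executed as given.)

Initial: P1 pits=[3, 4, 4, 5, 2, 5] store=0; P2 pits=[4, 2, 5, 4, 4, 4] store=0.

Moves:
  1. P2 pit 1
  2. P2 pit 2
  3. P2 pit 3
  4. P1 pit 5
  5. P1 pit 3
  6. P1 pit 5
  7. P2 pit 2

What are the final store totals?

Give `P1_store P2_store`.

Answer: 3 2

Derivation:
Move 1: P2 pit1 -> P1=[3,4,4,5,2,5](0) P2=[4,0,6,5,4,4](0)
Move 2: P2 pit2 -> P1=[4,5,4,5,2,5](0) P2=[4,0,0,6,5,5](1)
Move 3: P2 pit3 -> P1=[5,6,5,5,2,5](0) P2=[4,0,0,0,6,6](2)
Move 4: P1 pit5 -> P1=[5,6,5,5,2,0](1) P2=[5,1,1,1,6,6](2)
Move 5: P1 pit3 -> P1=[5,6,5,0,3,1](2) P2=[6,2,1,1,6,6](2)
Move 6: P1 pit5 -> P1=[5,6,5,0,3,0](3) P2=[6,2,1,1,6,6](2)
Move 7: P2 pit2 -> P1=[5,6,5,0,3,0](3) P2=[6,2,0,2,6,6](2)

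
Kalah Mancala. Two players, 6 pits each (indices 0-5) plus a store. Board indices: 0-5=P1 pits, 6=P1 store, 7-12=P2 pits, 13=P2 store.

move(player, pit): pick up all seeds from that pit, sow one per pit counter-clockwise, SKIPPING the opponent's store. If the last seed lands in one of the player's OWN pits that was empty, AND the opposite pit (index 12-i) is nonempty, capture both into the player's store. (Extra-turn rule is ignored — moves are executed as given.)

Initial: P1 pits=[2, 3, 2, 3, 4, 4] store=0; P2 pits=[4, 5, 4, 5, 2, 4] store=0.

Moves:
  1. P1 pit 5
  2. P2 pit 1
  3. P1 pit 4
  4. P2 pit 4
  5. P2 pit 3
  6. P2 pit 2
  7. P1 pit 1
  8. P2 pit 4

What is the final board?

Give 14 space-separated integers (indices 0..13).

Move 1: P1 pit5 -> P1=[2,3,2,3,4,0](1) P2=[5,6,5,5,2,4](0)
Move 2: P2 pit1 -> P1=[3,3,2,3,4,0](1) P2=[5,0,6,6,3,5](1)
Move 3: P1 pit4 -> P1=[3,3,2,3,0,1](2) P2=[6,1,6,6,3,5](1)
Move 4: P2 pit4 -> P1=[4,3,2,3,0,1](2) P2=[6,1,6,6,0,6](2)
Move 5: P2 pit3 -> P1=[5,4,3,3,0,1](2) P2=[6,1,6,0,1,7](3)
Move 6: P2 pit2 -> P1=[6,5,3,3,0,1](2) P2=[6,1,0,1,2,8](4)
Move 7: P1 pit1 -> P1=[6,0,4,4,1,2](3) P2=[6,1,0,1,2,8](4)
Move 8: P2 pit4 -> P1=[6,0,4,4,1,2](3) P2=[6,1,0,1,0,9](5)

Answer: 6 0 4 4 1 2 3 6 1 0 1 0 9 5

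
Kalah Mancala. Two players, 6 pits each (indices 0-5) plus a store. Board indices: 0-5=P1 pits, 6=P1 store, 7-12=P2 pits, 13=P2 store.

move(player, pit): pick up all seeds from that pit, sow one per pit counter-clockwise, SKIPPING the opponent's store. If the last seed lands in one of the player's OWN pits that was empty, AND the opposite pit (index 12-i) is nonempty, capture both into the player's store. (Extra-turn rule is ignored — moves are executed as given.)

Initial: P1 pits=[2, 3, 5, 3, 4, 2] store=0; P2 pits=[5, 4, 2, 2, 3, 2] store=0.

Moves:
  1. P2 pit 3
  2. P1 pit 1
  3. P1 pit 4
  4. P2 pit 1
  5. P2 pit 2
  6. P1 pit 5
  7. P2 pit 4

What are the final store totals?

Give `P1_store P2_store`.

Move 1: P2 pit3 -> P1=[2,3,5,3,4,2](0) P2=[5,4,2,0,4,3](0)
Move 2: P1 pit1 -> P1=[2,0,6,4,5,2](0) P2=[5,4,2,0,4,3](0)
Move 3: P1 pit4 -> P1=[2,0,6,4,0,3](1) P2=[6,5,3,0,4,3](0)
Move 4: P2 pit1 -> P1=[2,0,6,4,0,3](1) P2=[6,0,4,1,5,4](1)
Move 5: P2 pit2 -> P1=[2,0,6,4,0,3](1) P2=[6,0,0,2,6,5](2)
Move 6: P1 pit5 -> P1=[2,0,6,4,0,0](2) P2=[7,1,0,2,6,5](2)
Move 7: P2 pit4 -> P1=[3,1,7,5,0,0](2) P2=[7,1,0,2,0,6](3)

Answer: 2 3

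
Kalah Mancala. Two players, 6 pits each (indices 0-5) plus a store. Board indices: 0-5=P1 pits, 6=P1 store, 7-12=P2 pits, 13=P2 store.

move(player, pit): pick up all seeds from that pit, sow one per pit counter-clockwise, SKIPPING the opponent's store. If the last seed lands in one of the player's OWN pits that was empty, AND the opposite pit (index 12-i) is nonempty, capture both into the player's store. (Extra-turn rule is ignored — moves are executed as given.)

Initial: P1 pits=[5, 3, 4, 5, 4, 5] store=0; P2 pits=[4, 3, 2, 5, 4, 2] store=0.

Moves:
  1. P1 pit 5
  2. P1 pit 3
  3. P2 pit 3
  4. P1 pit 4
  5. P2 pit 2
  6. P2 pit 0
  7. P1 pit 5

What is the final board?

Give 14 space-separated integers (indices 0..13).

Answer: 7 4 5 0 0 0 4 1 7 1 2 7 5 3

Derivation:
Move 1: P1 pit5 -> P1=[5,3,4,5,4,0](1) P2=[5,4,3,6,4,2](0)
Move 2: P1 pit3 -> P1=[5,3,4,0,5,1](2) P2=[6,5,3,6,4,2](0)
Move 3: P2 pit3 -> P1=[6,4,5,0,5,1](2) P2=[6,5,3,0,5,3](1)
Move 4: P1 pit4 -> P1=[6,4,5,0,0,2](3) P2=[7,6,4,0,5,3](1)
Move 5: P2 pit2 -> P1=[6,4,5,0,0,2](3) P2=[7,6,0,1,6,4](2)
Move 6: P2 pit0 -> P1=[7,4,5,0,0,2](3) P2=[0,7,1,2,7,5](3)
Move 7: P1 pit5 -> P1=[7,4,5,0,0,0](4) P2=[1,7,1,2,7,5](3)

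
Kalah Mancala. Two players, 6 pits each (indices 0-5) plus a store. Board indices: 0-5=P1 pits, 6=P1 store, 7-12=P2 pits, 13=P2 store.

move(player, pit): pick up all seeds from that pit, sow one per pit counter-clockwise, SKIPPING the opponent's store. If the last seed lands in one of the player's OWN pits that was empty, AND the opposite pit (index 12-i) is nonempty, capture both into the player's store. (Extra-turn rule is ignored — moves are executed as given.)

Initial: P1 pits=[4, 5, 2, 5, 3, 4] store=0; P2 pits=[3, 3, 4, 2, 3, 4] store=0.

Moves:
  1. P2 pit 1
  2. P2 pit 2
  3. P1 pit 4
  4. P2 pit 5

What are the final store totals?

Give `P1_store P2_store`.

Move 1: P2 pit1 -> P1=[4,5,2,5,3,4](0) P2=[3,0,5,3,4,4](0)
Move 2: P2 pit2 -> P1=[5,5,2,5,3,4](0) P2=[3,0,0,4,5,5](1)
Move 3: P1 pit4 -> P1=[5,5,2,5,0,5](1) P2=[4,0,0,4,5,5](1)
Move 4: P2 pit5 -> P1=[6,6,3,6,0,5](1) P2=[4,0,0,4,5,0](2)

Answer: 1 2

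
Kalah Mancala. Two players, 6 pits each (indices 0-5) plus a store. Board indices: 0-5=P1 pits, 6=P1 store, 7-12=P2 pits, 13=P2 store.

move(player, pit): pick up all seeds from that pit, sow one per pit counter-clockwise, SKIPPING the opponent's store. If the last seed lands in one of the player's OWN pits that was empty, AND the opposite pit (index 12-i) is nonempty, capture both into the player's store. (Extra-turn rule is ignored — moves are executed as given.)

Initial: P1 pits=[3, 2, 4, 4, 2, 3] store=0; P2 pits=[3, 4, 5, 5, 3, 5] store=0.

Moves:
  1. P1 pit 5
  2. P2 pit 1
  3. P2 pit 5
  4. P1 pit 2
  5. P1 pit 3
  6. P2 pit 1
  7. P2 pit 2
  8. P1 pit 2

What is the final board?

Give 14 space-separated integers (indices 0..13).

Move 1: P1 pit5 -> P1=[3,2,4,4,2,0](1) P2=[4,5,5,5,3,5](0)
Move 2: P2 pit1 -> P1=[3,2,4,4,2,0](1) P2=[4,0,6,6,4,6](1)
Move 3: P2 pit5 -> P1=[4,3,5,5,3,0](1) P2=[4,0,6,6,4,0](2)
Move 4: P1 pit2 -> P1=[4,3,0,6,4,1](2) P2=[5,0,6,6,4,0](2)
Move 5: P1 pit3 -> P1=[4,3,0,0,5,2](3) P2=[6,1,7,6,4,0](2)
Move 6: P2 pit1 -> P1=[4,3,0,0,5,2](3) P2=[6,0,8,6,4,0](2)
Move 7: P2 pit2 -> P1=[5,4,1,1,5,2](3) P2=[6,0,0,7,5,1](3)
Move 8: P1 pit2 -> P1=[5,4,0,2,5,2](3) P2=[6,0,0,7,5,1](3)

Answer: 5 4 0 2 5 2 3 6 0 0 7 5 1 3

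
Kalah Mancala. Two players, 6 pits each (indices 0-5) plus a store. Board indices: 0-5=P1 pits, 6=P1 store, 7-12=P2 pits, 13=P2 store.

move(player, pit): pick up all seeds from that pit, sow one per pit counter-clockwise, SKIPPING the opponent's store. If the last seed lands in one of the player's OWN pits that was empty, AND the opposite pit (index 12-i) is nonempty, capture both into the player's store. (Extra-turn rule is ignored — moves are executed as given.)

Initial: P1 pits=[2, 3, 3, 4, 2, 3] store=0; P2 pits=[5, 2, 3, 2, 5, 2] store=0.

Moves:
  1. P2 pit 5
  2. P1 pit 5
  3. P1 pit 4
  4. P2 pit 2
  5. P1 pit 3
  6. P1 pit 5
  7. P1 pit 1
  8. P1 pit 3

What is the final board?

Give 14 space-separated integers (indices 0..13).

Move 1: P2 pit5 -> P1=[3,3,3,4,2,3](0) P2=[5,2,3,2,5,0](1)
Move 2: P1 pit5 -> P1=[3,3,3,4,2,0](1) P2=[6,3,3,2,5,0](1)
Move 3: P1 pit4 -> P1=[3,3,3,4,0,1](2) P2=[6,3,3,2,5,0](1)
Move 4: P2 pit2 -> P1=[0,3,3,4,0,1](2) P2=[6,3,0,3,6,0](5)
Move 5: P1 pit3 -> P1=[0,3,3,0,1,2](3) P2=[7,3,0,3,6,0](5)
Move 6: P1 pit5 -> P1=[0,3,3,0,1,0](4) P2=[8,3,0,3,6,0](5)
Move 7: P1 pit1 -> P1=[0,0,4,1,2,0](4) P2=[8,3,0,3,6,0](5)
Move 8: P1 pit3 -> P1=[0,0,4,0,3,0](4) P2=[8,3,0,3,6,0](5)

Answer: 0 0 4 0 3 0 4 8 3 0 3 6 0 5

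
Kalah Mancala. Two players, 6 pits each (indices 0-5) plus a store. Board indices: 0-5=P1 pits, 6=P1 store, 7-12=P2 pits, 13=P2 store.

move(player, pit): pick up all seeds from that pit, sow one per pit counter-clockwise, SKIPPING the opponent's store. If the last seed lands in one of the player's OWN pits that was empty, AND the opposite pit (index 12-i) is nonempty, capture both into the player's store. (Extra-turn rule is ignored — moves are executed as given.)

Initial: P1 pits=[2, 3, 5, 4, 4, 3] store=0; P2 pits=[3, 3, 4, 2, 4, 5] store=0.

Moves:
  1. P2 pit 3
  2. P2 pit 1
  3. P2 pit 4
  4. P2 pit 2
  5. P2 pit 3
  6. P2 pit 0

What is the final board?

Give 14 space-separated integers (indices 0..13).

Answer: 4 4 0 5 4 3 0 0 1 1 0 2 9 9

Derivation:
Move 1: P2 pit3 -> P1=[2,3,5,4,4,3](0) P2=[3,3,4,0,5,6](0)
Move 2: P2 pit1 -> P1=[2,3,5,4,4,3](0) P2=[3,0,5,1,6,6](0)
Move 3: P2 pit4 -> P1=[3,4,6,5,4,3](0) P2=[3,0,5,1,0,7](1)
Move 4: P2 pit2 -> P1=[4,4,6,5,4,3](0) P2=[3,0,0,2,1,8](2)
Move 5: P2 pit3 -> P1=[4,4,6,5,4,3](0) P2=[3,0,0,0,2,9](2)
Move 6: P2 pit0 -> P1=[4,4,0,5,4,3](0) P2=[0,1,1,0,2,9](9)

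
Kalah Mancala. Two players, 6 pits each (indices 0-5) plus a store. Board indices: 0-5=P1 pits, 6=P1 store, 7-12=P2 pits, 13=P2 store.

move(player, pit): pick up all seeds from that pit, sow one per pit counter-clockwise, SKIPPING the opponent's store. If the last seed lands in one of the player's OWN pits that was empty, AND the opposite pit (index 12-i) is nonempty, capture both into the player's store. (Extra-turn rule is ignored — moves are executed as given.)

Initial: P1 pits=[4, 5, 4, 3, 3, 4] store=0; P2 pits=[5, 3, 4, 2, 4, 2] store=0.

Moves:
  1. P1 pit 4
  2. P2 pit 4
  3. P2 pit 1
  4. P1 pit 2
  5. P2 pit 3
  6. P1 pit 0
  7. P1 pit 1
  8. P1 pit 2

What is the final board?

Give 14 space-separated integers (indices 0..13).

Move 1: P1 pit4 -> P1=[4,5,4,3,0,5](1) P2=[6,3,4,2,4,2](0)
Move 2: P2 pit4 -> P1=[5,6,4,3,0,5](1) P2=[6,3,4,2,0,3](1)
Move 3: P2 pit1 -> P1=[5,0,4,3,0,5](1) P2=[6,0,5,3,0,3](8)
Move 4: P1 pit2 -> P1=[5,0,0,4,1,6](2) P2=[6,0,5,3,0,3](8)
Move 5: P2 pit3 -> P1=[5,0,0,4,1,6](2) P2=[6,0,5,0,1,4](9)
Move 6: P1 pit0 -> P1=[0,1,1,5,2,7](2) P2=[6,0,5,0,1,4](9)
Move 7: P1 pit1 -> P1=[0,0,2,5,2,7](2) P2=[6,0,5,0,1,4](9)
Move 8: P1 pit2 -> P1=[0,0,0,6,3,7](2) P2=[6,0,5,0,1,4](9)

Answer: 0 0 0 6 3 7 2 6 0 5 0 1 4 9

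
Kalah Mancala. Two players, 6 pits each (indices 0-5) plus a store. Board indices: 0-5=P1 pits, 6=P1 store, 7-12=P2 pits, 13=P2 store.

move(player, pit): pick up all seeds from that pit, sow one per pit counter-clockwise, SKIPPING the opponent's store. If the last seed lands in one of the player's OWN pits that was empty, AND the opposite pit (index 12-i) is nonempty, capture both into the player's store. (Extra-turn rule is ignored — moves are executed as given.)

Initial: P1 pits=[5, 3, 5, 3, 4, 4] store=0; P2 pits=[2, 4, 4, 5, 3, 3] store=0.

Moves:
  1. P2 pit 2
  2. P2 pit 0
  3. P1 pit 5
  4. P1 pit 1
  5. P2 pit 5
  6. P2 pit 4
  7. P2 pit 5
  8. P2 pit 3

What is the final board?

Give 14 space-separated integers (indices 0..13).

Answer: 8 3 8 1 5 0 1 1 6 1 0 1 1 9

Derivation:
Move 1: P2 pit2 -> P1=[5,3,5,3,4,4](0) P2=[2,4,0,6,4,4](1)
Move 2: P2 pit0 -> P1=[5,3,5,0,4,4](0) P2=[0,5,0,6,4,4](5)
Move 3: P1 pit5 -> P1=[5,3,5,0,4,0](1) P2=[1,6,1,6,4,4](5)
Move 4: P1 pit1 -> P1=[5,0,6,1,5,0](1) P2=[1,6,1,6,4,4](5)
Move 5: P2 pit5 -> P1=[6,1,7,1,5,0](1) P2=[1,6,1,6,4,0](6)
Move 6: P2 pit4 -> P1=[7,2,7,1,5,0](1) P2=[1,6,1,6,0,1](7)
Move 7: P2 pit5 -> P1=[7,2,7,1,5,0](1) P2=[1,6,1,6,0,0](8)
Move 8: P2 pit3 -> P1=[8,3,8,1,5,0](1) P2=[1,6,1,0,1,1](9)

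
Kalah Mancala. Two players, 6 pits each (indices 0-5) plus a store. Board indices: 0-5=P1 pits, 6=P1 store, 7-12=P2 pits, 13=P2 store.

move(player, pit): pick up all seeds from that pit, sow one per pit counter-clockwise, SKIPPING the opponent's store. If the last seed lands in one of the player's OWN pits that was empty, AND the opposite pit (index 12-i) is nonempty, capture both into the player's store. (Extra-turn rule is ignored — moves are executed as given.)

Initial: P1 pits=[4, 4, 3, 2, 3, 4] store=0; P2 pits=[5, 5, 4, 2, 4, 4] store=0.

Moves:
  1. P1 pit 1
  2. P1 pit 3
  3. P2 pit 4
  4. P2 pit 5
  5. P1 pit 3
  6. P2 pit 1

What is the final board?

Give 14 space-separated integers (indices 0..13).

Answer: 6 2 5 0 6 6 1 5 0 5 3 1 1 3

Derivation:
Move 1: P1 pit1 -> P1=[4,0,4,3,4,5](0) P2=[5,5,4,2,4,4](0)
Move 2: P1 pit3 -> P1=[4,0,4,0,5,6](1) P2=[5,5,4,2,4,4](0)
Move 3: P2 pit4 -> P1=[5,1,4,0,5,6](1) P2=[5,5,4,2,0,5](1)
Move 4: P2 pit5 -> P1=[6,2,5,1,5,6](1) P2=[5,5,4,2,0,0](2)
Move 5: P1 pit3 -> P1=[6,2,5,0,6,6](1) P2=[5,5,4,2,0,0](2)
Move 6: P2 pit1 -> P1=[6,2,5,0,6,6](1) P2=[5,0,5,3,1,1](3)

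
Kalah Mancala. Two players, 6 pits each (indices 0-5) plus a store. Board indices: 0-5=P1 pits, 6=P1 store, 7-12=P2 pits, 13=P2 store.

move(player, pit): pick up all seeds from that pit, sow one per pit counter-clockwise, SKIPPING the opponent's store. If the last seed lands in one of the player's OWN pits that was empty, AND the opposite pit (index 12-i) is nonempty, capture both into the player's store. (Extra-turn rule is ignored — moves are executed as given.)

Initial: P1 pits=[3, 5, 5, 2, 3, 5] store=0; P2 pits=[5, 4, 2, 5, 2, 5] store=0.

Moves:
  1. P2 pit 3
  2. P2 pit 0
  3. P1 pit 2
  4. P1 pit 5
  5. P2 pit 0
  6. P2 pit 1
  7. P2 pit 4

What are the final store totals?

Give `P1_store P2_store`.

Answer: 2 3

Derivation:
Move 1: P2 pit3 -> P1=[4,6,5,2,3,5](0) P2=[5,4,2,0,3,6](1)
Move 2: P2 pit0 -> P1=[4,6,5,2,3,5](0) P2=[0,5,3,1,4,7](1)
Move 3: P1 pit2 -> P1=[4,6,0,3,4,6](1) P2=[1,5,3,1,4,7](1)
Move 4: P1 pit5 -> P1=[4,6,0,3,4,0](2) P2=[2,6,4,2,5,7](1)
Move 5: P2 pit0 -> P1=[4,6,0,3,4,0](2) P2=[0,7,5,2,5,7](1)
Move 6: P2 pit1 -> P1=[5,7,0,3,4,0](2) P2=[0,0,6,3,6,8](2)
Move 7: P2 pit4 -> P1=[6,8,1,4,4,0](2) P2=[0,0,6,3,0,9](3)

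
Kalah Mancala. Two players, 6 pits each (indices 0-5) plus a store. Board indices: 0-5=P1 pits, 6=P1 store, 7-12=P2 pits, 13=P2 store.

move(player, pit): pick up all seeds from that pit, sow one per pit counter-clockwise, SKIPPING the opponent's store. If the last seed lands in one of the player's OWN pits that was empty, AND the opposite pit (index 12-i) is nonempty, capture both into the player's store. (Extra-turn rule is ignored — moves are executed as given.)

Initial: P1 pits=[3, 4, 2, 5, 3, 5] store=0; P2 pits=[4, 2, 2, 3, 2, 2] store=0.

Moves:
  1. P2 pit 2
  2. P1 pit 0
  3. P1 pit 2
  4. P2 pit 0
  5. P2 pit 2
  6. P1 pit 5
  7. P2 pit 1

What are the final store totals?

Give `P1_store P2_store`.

Answer: 1 0

Derivation:
Move 1: P2 pit2 -> P1=[3,4,2,5,3,5](0) P2=[4,2,0,4,3,2](0)
Move 2: P1 pit0 -> P1=[0,5,3,6,3,5](0) P2=[4,2,0,4,3,2](0)
Move 3: P1 pit2 -> P1=[0,5,0,7,4,6](0) P2=[4,2,0,4,3,2](0)
Move 4: P2 pit0 -> P1=[0,5,0,7,4,6](0) P2=[0,3,1,5,4,2](0)
Move 5: P2 pit2 -> P1=[0,5,0,7,4,6](0) P2=[0,3,0,6,4,2](0)
Move 6: P1 pit5 -> P1=[0,5,0,7,4,0](1) P2=[1,4,1,7,5,2](0)
Move 7: P2 pit1 -> P1=[0,5,0,7,4,0](1) P2=[1,0,2,8,6,3](0)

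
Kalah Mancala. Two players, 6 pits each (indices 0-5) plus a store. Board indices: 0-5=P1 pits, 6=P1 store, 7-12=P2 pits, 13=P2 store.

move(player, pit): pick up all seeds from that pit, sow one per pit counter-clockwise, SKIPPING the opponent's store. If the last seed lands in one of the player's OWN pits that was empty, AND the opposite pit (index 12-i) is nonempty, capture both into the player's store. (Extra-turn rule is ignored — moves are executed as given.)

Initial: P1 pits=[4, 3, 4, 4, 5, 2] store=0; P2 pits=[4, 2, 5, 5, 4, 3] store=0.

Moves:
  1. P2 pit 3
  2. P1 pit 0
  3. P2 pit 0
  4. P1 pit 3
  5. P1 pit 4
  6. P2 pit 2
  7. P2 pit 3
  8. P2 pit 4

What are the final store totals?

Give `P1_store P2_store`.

Move 1: P2 pit3 -> P1=[5,4,4,4,5,2](0) P2=[4,2,5,0,5,4](1)
Move 2: P1 pit0 -> P1=[0,5,5,5,6,3](0) P2=[4,2,5,0,5,4](1)
Move 3: P2 pit0 -> P1=[0,5,5,5,6,3](0) P2=[0,3,6,1,6,4](1)
Move 4: P1 pit3 -> P1=[0,5,5,0,7,4](1) P2=[1,4,6,1,6,4](1)
Move 5: P1 pit4 -> P1=[0,5,5,0,0,5](2) P2=[2,5,7,2,7,4](1)
Move 6: P2 pit2 -> P1=[1,6,6,0,0,5](2) P2=[2,5,0,3,8,5](2)
Move 7: P2 pit3 -> P1=[1,6,6,0,0,5](2) P2=[2,5,0,0,9,6](3)
Move 8: P2 pit4 -> P1=[2,7,7,1,1,6](2) P2=[3,5,0,0,0,7](4)

Answer: 2 4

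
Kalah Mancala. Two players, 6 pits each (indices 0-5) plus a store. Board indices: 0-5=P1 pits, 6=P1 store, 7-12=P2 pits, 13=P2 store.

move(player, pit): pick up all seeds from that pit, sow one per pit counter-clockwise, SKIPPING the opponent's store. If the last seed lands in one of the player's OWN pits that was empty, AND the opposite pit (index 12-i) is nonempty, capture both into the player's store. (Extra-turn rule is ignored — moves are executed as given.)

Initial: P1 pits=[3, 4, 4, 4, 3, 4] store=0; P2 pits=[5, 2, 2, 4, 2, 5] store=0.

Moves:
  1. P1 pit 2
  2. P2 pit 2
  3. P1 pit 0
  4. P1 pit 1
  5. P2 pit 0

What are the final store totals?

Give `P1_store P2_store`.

Answer: 2 0

Derivation:
Move 1: P1 pit2 -> P1=[3,4,0,5,4,5](1) P2=[5,2,2,4,2,5](0)
Move 2: P2 pit2 -> P1=[3,4,0,5,4,5](1) P2=[5,2,0,5,3,5](0)
Move 3: P1 pit0 -> P1=[0,5,1,6,4,5](1) P2=[5,2,0,5,3,5](0)
Move 4: P1 pit1 -> P1=[0,0,2,7,5,6](2) P2=[5,2,0,5,3,5](0)
Move 5: P2 pit0 -> P1=[0,0,2,7,5,6](2) P2=[0,3,1,6,4,6](0)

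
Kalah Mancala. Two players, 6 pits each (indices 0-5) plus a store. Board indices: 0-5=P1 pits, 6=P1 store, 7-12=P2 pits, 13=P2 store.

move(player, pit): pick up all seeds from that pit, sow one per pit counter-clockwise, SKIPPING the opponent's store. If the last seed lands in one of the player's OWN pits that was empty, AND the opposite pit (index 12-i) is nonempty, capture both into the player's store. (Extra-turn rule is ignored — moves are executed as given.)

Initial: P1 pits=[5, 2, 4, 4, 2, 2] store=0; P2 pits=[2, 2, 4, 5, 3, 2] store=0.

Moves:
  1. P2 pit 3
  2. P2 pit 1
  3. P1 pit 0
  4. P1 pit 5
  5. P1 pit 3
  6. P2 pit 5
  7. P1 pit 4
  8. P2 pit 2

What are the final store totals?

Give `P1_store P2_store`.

Move 1: P2 pit3 -> P1=[6,3,4,4,2,2](0) P2=[2,2,4,0,4,3](1)
Move 2: P2 pit1 -> P1=[6,3,0,4,2,2](0) P2=[2,0,5,0,4,3](6)
Move 3: P1 pit0 -> P1=[0,4,1,5,3,3](1) P2=[2,0,5,0,4,3](6)
Move 4: P1 pit5 -> P1=[0,4,1,5,3,0](2) P2=[3,1,5,0,4,3](6)
Move 5: P1 pit3 -> P1=[0,4,1,0,4,1](3) P2=[4,2,5,0,4,3](6)
Move 6: P2 pit5 -> P1=[1,5,1,0,4,1](3) P2=[4,2,5,0,4,0](7)
Move 7: P1 pit4 -> P1=[1,5,1,0,0,2](4) P2=[5,3,5,0,4,0](7)
Move 8: P2 pit2 -> P1=[2,5,1,0,0,2](4) P2=[5,3,0,1,5,1](8)

Answer: 4 8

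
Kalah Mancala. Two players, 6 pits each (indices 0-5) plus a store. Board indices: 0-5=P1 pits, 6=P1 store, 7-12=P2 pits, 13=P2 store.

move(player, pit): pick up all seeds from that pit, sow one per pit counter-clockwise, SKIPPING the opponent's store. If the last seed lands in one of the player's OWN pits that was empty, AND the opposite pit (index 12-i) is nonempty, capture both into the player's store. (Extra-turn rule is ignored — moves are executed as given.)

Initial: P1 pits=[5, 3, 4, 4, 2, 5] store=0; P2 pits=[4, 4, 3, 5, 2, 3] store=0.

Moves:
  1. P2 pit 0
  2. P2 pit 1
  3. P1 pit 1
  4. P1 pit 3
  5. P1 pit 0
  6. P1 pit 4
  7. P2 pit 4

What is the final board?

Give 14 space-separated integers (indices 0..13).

Answer: 1 2 6 1 0 8 2 2 2 6 7 0 5 2

Derivation:
Move 1: P2 pit0 -> P1=[5,3,4,4,2,5](0) P2=[0,5,4,6,3,3](0)
Move 2: P2 pit1 -> P1=[5,3,4,4,2,5](0) P2=[0,0,5,7,4,4](1)
Move 3: P1 pit1 -> P1=[5,0,5,5,3,5](0) P2=[0,0,5,7,4,4](1)
Move 4: P1 pit3 -> P1=[5,0,5,0,4,6](1) P2=[1,1,5,7,4,4](1)
Move 5: P1 pit0 -> P1=[0,1,6,1,5,7](1) P2=[1,1,5,7,4,4](1)
Move 6: P1 pit4 -> P1=[0,1,6,1,0,8](2) P2=[2,2,6,7,4,4](1)
Move 7: P2 pit4 -> P1=[1,2,6,1,0,8](2) P2=[2,2,6,7,0,5](2)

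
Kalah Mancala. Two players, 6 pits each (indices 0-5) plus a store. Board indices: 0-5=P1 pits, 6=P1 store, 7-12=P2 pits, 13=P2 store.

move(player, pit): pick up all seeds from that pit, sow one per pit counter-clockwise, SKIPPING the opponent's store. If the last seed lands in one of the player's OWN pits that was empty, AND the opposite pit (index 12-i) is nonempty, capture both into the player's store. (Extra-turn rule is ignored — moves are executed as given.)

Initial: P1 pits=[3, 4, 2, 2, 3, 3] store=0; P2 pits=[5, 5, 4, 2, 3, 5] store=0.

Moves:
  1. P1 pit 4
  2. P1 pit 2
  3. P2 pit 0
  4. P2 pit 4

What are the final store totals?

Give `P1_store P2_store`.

Answer: 7 2

Derivation:
Move 1: P1 pit4 -> P1=[3,4,2,2,0,4](1) P2=[6,5,4,2,3,5](0)
Move 2: P1 pit2 -> P1=[3,4,0,3,0,4](7) P2=[6,0,4,2,3,5](0)
Move 3: P2 pit0 -> P1=[3,4,0,3,0,4](7) P2=[0,1,5,3,4,6](1)
Move 4: P2 pit4 -> P1=[4,5,0,3,0,4](7) P2=[0,1,5,3,0,7](2)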